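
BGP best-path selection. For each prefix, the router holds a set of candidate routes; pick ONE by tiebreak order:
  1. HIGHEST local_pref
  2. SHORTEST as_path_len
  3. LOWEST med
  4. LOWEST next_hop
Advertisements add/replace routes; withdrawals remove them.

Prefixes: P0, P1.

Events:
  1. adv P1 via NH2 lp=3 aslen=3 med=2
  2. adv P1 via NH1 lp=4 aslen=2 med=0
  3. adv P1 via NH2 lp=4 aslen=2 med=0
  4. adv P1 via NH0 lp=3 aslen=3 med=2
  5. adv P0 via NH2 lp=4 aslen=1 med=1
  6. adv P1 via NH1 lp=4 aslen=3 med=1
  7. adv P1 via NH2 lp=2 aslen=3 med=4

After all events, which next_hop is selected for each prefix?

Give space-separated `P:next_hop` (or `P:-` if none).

Op 1: best P0=- P1=NH2
Op 2: best P0=- P1=NH1
Op 3: best P0=- P1=NH1
Op 4: best P0=- P1=NH1
Op 5: best P0=NH2 P1=NH1
Op 6: best P0=NH2 P1=NH2
Op 7: best P0=NH2 P1=NH1

Answer: P0:NH2 P1:NH1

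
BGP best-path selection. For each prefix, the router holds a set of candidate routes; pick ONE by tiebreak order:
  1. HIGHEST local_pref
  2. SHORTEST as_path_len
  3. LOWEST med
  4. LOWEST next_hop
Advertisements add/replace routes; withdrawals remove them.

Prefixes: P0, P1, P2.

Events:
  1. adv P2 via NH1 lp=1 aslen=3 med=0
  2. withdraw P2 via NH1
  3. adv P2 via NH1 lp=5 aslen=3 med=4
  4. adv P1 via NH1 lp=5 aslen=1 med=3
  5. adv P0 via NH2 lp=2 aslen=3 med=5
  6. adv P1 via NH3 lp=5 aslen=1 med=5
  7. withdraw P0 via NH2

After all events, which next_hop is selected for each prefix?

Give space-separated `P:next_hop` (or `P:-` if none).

Op 1: best P0=- P1=- P2=NH1
Op 2: best P0=- P1=- P2=-
Op 3: best P0=- P1=- P2=NH1
Op 4: best P0=- P1=NH1 P2=NH1
Op 5: best P0=NH2 P1=NH1 P2=NH1
Op 6: best P0=NH2 P1=NH1 P2=NH1
Op 7: best P0=- P1=NH1 P2=NH1

Answer: P0:- P1:NH1 P2:NH1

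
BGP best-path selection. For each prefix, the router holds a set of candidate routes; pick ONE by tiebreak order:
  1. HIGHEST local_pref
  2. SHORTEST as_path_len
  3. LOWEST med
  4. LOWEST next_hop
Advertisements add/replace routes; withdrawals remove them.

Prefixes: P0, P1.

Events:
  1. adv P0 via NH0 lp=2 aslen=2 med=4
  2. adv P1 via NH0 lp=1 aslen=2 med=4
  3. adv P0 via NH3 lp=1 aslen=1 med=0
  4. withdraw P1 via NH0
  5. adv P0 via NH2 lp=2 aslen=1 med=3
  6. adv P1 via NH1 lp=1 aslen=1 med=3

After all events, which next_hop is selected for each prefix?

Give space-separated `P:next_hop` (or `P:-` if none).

Op 1: best P0=NH0 P1=-
Op 2: best P0=NH0 P1=NH0
Op 3: best P0=NH0 P1=NH0
Op 4: best P0=NH0 P1=-
Op 5: best P0=NH2 P1=-
Op 6: best P0=NH2 P1=NH1

Answer: P0:NH2 P1:NH1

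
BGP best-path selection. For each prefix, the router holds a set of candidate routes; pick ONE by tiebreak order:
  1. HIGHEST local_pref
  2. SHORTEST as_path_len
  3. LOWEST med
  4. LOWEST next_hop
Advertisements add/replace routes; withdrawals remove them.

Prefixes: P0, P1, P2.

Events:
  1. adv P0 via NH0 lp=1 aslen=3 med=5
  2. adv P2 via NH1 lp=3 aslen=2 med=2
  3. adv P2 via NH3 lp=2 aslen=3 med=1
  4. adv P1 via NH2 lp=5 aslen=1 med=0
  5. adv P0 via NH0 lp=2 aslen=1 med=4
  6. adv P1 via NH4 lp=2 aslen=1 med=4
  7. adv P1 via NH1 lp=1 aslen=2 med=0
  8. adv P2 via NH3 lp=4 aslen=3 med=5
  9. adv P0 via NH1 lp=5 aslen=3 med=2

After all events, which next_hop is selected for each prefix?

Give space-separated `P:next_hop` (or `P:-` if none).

Answer: P0:NH1 P1:NH2 P2:NH3

Derivation:
Op 1: best P0=NH0 P1=- P2=-
Op 2: best P0=NH0 P1=- P2=NH1
Op 3: best P0=NH0 P1=- P2=NH1
Op 4: best P0=NH0 P1=NH2 P2=NH1
Op 5: best P0=NH0 P1=NH2 P2=NH1
Op 6: best P0=NH0 P1=NH2 P2=NH1
Op 7: best P0=NH0 P1=NH2 P2=NH1
Op 8: best P0=NH0 P1=NH2 P2=NH3
Op 9: best P0=NH1 P1=NH2 P2=NH3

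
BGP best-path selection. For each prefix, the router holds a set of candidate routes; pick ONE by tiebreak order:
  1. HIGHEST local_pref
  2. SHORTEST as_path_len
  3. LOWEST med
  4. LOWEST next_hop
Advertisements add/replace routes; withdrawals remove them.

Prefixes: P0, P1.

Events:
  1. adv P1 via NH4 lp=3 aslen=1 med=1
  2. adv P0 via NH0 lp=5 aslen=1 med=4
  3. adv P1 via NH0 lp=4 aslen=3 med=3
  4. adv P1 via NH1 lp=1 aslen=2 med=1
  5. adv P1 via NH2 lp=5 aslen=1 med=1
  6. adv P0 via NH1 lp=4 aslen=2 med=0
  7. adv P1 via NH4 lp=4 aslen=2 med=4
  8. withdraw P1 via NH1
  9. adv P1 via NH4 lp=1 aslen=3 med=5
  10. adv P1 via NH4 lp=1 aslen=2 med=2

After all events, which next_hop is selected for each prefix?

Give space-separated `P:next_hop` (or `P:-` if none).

Answer: P0:NH0 P1:NH2

Derivation:
Op 1: best P0=- P1=NH4
Op 2: best P0=NH0 P1=NH4
Op 3: best P0=NH0 P1=NH0
Op 4: best P0=NH0 P1=NH0
Op 5: best P0=NH0 P1=NH2
Op 6: best P0=NH0 P1=NH2
Op 7: best P0=NH0 P1=NH2
Op 8: best P0=NH0 P1=NH2
Op 9: best P0=NH0 P1=NH2
Op 10: best P0=NH0 P1=NH2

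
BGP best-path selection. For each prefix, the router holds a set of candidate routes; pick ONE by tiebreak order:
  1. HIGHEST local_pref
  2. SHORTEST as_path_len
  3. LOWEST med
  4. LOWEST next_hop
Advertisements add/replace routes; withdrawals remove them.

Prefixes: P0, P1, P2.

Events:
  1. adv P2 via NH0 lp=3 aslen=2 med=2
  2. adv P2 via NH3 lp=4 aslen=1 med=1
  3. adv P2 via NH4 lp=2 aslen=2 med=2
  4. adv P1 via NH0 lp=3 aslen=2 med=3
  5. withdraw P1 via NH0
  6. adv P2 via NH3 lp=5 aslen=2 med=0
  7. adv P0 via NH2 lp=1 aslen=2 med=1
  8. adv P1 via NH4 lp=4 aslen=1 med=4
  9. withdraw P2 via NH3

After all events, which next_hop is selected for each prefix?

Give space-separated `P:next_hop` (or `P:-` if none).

Op 1: best P0=- P1=- P2=NH0
Op 2: best P0=- P1=- P2=NH3
Op 3: best P0=- P1=- P2=NH3
Op 4: best P0=- P1=NH0 P2=NH3
Op 5: best P0=- P1=- P2=NH3
Op 6: best P0=- P1=- P2=NH3
Op 7: best P0=NH2 P1=- P2=NH3
Op 8: best P0=NH2 P1=NH4 P2=NH3
Op 9: best P0=NH2 P1=NH4 P2=NH0

Answer: P0:NH2 P1:NH4 P2:NH0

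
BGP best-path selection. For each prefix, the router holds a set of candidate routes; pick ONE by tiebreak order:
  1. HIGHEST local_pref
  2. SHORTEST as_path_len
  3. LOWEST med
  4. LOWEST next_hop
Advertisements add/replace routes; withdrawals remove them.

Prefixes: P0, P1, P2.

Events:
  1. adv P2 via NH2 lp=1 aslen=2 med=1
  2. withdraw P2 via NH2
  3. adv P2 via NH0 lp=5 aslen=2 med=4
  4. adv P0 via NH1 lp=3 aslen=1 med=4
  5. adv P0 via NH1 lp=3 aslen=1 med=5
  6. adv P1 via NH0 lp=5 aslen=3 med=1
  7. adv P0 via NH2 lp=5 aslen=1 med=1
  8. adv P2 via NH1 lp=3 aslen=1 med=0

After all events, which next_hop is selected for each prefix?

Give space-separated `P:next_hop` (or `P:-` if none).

Answer: P0:NH2 P1:NH0 P2:NH0

Derivation:
Op 1: best P0=- P1=- P2=NH2
Op 2: best P0=- P1=- P2=-
Op 3: best P0=- P1=- P2=NH0
Op 4: best P0=NH1 P1=- P2=NH0
Op 5: best P0=NH1 P1=- P2=NH0
Op 6: best P0=NH1 P1=NH0 P2=NH0
Op 7: best P0=NH2 P1=NH0 P2=NH0
Op 8: best P0=NH2 P1=NH0 P2=NH0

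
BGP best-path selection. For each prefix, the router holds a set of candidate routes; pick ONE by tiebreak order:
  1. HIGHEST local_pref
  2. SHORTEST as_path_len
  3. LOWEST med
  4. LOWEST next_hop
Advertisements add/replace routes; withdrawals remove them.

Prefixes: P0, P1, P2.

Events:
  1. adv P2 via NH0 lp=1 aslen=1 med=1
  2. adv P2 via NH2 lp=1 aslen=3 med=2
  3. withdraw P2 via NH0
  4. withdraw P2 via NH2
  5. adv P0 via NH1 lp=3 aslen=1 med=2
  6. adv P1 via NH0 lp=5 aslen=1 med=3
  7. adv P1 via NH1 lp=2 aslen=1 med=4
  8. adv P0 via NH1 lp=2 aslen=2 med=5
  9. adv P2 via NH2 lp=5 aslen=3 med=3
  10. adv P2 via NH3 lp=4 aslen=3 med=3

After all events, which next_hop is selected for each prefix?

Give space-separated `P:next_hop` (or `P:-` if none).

Answer: P0:NH1 P1:NH0 P2:NH2

Derivation:
Op 1: best P0=- P1=- P2=NH0
Op 2: best P0=- P1=- P2=NH0
Op 3: best P0=- P1=- P2=NH2
Op 4: best P0=- P1=- P2=-
Op 5: best P0=NH1 P1=- P2=-
Op 6: best P0=NH1 P1=NH0 P2=-
Op 7: best P0=NH1 P1=NH0 P2=-
Op 8: best P0=NH1 P1=NH0 P2=-
Op 9: best P0=NH1 P1=NH0 P2=NH2
Op 10: best P0=NH1 P1=NH0 P2=NH2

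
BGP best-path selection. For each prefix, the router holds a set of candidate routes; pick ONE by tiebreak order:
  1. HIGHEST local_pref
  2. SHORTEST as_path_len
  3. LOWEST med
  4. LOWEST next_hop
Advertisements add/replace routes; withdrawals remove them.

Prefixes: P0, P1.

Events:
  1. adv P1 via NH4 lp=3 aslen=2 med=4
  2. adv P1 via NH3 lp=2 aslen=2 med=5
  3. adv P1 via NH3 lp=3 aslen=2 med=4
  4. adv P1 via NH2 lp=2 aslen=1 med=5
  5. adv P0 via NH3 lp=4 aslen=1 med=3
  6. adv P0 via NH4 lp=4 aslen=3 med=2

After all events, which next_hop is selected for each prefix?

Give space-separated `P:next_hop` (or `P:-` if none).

Op 1: best P0=- P1=NH4
Op 2: best P0=- P1=NH4
Op 3: best P0=- P1=NH3
Op 4: best P0=- P1=NH3
Op 5: best P0=NH3 P1=NH3
Op 6: best P0=NH3 P1=NH3

Answer: P0:NH3 P1:NH3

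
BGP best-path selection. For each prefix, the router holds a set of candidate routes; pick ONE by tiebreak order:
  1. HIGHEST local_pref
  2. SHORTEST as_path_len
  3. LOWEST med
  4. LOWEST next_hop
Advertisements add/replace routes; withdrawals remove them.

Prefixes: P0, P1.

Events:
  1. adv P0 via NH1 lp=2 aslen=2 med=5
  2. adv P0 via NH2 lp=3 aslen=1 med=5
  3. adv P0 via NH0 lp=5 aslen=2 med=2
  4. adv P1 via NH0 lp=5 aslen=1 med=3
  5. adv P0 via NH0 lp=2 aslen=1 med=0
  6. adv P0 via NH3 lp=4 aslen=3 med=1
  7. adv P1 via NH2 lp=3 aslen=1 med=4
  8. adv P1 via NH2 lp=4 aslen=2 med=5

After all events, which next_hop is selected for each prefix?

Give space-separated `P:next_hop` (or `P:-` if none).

Answer: P0:NH3 P1:NH0

Derivation:
Op 1: best P0=NH1 P1=-
Op 2: best P0=NH2 P1=-
Op 3: best P0=NH0 P1=-
Op 4: best P0=NH0 P1=NH0
Op 5: best P0=NH2 P1=NH0
Op 6: best P0=NH3 P1=NH0
Op 7: best P0=NH3 P1=NH0
Op 8: best P0=NH3 P1=NH0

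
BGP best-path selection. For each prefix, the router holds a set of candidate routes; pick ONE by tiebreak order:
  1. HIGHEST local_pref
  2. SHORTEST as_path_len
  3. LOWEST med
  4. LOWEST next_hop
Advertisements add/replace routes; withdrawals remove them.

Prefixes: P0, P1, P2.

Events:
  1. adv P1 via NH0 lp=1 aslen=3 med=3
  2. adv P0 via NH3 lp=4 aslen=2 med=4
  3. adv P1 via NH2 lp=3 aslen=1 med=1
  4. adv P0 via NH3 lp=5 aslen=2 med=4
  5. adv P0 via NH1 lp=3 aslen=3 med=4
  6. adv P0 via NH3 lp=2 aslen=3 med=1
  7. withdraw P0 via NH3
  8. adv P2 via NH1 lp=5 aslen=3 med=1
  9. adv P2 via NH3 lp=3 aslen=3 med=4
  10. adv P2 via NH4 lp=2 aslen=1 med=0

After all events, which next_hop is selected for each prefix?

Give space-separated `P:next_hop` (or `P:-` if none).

Op 1: best P0=- P1=NH0 P2=-
Op 2: best P0=NH3 P1=NH0 P2=-
Op 3: best P0=NH3 P1=NH2 P2=-
Op 4: best P0=NH3 P1=NH2 P2=-
Op 5: best P0=NH3 P1=NH2 P2=-
Op 6: best P0=NH1 P1=NH2 P2=-
Op 7: best P0=NH1 P1=NH2 P2=-
Op 8: best P0=NH1 P1=NH2 P2=NH1
Op 9: best P0=NH1 P1=NH2 P2=NH1
Op 10: best P0=NH1 P1=NH2 P2=NH1

Answer: P0:NH1 P1:NH2 P2:NH1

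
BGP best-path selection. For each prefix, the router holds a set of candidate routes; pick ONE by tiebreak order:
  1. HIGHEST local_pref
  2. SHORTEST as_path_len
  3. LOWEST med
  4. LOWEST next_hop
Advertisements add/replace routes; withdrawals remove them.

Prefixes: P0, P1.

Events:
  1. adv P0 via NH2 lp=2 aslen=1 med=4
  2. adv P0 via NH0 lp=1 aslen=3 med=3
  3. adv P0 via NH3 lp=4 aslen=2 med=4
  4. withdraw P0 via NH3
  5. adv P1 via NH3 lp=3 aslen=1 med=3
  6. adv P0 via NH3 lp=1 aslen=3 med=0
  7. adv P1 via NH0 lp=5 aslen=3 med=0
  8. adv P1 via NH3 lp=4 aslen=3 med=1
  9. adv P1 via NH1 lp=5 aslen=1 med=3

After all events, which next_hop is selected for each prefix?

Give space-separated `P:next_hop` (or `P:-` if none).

Answer: P0:NH2 P1:NH1

Derivation:
Op 1: best P0=NH2 P1=-
Op 2: best P0=NH2 P1=-
Op 3: best P0=NH3 P1=-
Op 4: best P0=NH2 P1=-
Op 5: best P0=NH2 P1=NH3
Op 6: best P0=NH2 P1=NH3
Op 7: best P0=NH2 P1=NH0
Op 8: best P0=NH2 P1=NH0
Op 9: best P0=NH2 P1=NH1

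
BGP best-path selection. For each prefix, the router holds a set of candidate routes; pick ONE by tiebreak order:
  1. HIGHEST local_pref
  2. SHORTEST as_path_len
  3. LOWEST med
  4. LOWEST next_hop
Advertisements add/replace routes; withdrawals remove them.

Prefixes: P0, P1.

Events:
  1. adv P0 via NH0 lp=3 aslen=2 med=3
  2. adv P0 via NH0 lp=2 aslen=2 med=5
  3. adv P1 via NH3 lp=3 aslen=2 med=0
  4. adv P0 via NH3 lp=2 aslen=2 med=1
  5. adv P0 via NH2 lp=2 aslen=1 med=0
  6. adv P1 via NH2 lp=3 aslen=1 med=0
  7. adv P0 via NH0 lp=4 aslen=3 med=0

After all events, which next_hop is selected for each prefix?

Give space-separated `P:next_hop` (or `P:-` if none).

Op 1: best P0=NH0 P1=-
Op 2: best P0=NH0 P1=-
Op 3: best P0=NH0 P1=NH3
Op 4: best P0=NH3 P1=NH3
Op 5: best P0=NH2 P1=NH3
Op 6: best P0=NH2 P1=NH2
Op 7: best P0=NH0 P1=NH2

Answer: P0:NH0 P1:NH2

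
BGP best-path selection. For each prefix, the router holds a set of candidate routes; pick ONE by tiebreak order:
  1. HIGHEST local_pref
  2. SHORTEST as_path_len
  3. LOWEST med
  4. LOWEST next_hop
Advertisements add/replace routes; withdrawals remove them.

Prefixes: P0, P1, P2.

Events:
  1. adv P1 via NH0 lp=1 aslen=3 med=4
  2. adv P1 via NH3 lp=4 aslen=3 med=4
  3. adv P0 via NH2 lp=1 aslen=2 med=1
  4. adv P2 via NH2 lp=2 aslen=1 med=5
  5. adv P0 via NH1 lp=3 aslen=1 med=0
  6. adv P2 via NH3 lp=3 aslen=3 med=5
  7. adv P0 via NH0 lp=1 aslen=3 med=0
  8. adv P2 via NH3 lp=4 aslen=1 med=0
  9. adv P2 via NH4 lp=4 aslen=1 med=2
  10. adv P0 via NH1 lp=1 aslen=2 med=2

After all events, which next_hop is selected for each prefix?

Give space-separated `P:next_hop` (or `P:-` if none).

Answer: P0:NH2 P1:NH3 P2:NH3

Derivation:
Op 1: best P0=- P1=NH0 P2=-
Op 2: best P0=- P1=NH3 P2=-
Op 3: best P0=NH2 P1=NH3 P2=-
Op 4: best P0=NH2 P1=NH3 P2=NH2
Op 5: best P0=NH1 P1=NH3 P2=NH2
Op 6: best P0=NH1 P1=NH3 P2=NH3
Op 7: best P0=NH1 P1=NH3 P2=NH3
Op 8: best P0=NH1 P1=NH3 P2=NH3
Op 9: best P0=NH1 P1=NH3 P2=NH3
Op 10: best P0=NH2 P1=NH3 P2=NH3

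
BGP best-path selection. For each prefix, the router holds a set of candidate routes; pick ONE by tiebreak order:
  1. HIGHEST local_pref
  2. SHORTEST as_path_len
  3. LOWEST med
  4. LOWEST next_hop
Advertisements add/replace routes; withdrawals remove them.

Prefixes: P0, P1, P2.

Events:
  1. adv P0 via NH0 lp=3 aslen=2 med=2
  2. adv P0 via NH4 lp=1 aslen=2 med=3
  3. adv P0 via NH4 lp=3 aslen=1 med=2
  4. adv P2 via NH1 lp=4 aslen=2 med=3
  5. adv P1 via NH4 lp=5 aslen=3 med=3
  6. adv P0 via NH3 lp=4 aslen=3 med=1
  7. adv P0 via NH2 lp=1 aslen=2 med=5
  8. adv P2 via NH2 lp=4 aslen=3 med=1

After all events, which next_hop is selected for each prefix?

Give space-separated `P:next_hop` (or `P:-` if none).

Op 1: best P0=NH0 P1=- P2=-
Op 2: best P0=NH0 P1=- P2=-
Op 3: best P0=NH4 P1=- P2=-
Op 4: best P0=NH4 P1=- P2=NH1
Op 5: best P0=NH4 P1=NH4 P2=NH1
Op 6: best P0=NH3 P1=NH4 P2=NH1
Op 7: best P0=NH3 P1=NH4 P2=NH1
Op 8: best P0=NH3 P1=NH4 P2=NH1

Answer: P0:NH3 P1:NH4 P2:NH1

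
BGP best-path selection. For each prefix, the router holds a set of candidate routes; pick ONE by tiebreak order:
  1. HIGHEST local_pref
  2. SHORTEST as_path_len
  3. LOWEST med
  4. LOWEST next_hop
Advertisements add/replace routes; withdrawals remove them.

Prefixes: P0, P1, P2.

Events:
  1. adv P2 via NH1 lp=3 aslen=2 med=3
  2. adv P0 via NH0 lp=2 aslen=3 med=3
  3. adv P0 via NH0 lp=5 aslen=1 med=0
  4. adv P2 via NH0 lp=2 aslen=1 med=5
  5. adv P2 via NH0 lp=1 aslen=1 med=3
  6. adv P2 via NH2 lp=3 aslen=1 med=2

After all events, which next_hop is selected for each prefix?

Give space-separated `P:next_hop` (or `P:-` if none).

Answer: P0:NH0 P1:- P2:NH2

Derivation:
Op 1: best P0=- P1=- P2=NH1
Op 2: best P0=NH0 P1=- P2=NH1
Op 3: best P0=NH0 P1=- P2=NH1
Op 4: best P0=NH0 P1=- P2=NH1
Op 5: best P0=NH0 P1=- P2=NH1
Op 6: best P0=NH0 P1=- P2=NH2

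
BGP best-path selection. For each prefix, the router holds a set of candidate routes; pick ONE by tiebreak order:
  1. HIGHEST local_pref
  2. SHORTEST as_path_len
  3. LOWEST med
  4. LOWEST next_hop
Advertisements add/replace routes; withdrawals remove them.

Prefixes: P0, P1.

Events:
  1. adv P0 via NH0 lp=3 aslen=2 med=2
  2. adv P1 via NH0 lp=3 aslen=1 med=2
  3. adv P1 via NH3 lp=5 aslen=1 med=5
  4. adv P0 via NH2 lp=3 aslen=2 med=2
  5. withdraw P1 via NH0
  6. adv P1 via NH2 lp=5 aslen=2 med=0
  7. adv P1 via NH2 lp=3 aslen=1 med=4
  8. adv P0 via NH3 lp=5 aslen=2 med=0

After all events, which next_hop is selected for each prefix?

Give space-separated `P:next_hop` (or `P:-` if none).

Op 1: best P0=NH0 P1=-
Op 2: best P0=NH0 P1=NH0
Op 3: best P0=NH0 P1=NH3
Op 4: best P0=NH0 P1=NH3
Op 5: best P0=NH0 P1=NH3
Op 6: best P0=NH0 P1=NH3
Op 7: best P0=NH0 P1=NH3
Op 8: best P0=NH3 P1=NH3

Answer: P0:NH3 P1:NH3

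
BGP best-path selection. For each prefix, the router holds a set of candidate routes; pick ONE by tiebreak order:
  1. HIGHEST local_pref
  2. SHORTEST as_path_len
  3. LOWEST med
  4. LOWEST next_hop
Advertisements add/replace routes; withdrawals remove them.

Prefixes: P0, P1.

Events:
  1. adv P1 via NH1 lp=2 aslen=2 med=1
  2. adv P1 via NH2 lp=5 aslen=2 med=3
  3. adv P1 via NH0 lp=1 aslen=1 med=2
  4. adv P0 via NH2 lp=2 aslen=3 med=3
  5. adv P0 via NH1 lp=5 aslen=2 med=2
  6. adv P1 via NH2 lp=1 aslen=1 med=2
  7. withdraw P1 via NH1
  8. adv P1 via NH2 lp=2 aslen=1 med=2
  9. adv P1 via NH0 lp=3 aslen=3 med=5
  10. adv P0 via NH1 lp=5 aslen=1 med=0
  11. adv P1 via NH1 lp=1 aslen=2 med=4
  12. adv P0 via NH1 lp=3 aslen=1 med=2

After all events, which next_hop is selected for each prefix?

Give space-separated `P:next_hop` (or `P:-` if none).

Op 1: best P0=- P1=NH1
Op 2: best P0=- P1=NH2
Op 3: best P0=- P1=NH2
Op 4: best P0=NH2 P1=NH2
Op 5: best P0=NH1 P1=NH2
Op 6: best P0=NH1 P1=NH1
Op 7: best P0=NH1 P1=NH0
Op 8: best P0=NH1 P1=NH2
Op 9: best P0=NH1 P1=NH0
Op 10: best P0=NH1 P1=NH0
Op 11: best P0=NH1 P1=NH0
Op 12: best P0=NH1 P1=NH0

Answer: P0:NH1 P1:NH0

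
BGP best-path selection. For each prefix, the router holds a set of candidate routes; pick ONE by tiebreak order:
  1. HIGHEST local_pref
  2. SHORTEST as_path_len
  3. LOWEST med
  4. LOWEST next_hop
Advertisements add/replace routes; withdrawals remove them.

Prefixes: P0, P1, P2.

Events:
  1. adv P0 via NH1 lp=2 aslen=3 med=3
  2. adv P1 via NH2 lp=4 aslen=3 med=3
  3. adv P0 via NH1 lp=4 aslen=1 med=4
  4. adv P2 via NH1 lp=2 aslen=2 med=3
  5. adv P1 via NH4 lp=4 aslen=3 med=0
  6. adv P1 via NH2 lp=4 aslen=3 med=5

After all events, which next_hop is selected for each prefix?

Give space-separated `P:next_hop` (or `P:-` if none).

Answer: P0:NH1 P1:NH4 P2:NH1

Derivation:
Op 1: best P0=NH1 P1=- P2=-
Op 2: best P0=NH1 P1=NH2 P2=-
Op 3: best P0=NH1 P1=NH2 P2=-
Op 4: best P0=NH1 P1=NH2 P2=NH1
Op 5: best P0=NH1 P1=NH4 P2=NH1
Op 6: best P0=NH1 P1=NH4 P2=NH1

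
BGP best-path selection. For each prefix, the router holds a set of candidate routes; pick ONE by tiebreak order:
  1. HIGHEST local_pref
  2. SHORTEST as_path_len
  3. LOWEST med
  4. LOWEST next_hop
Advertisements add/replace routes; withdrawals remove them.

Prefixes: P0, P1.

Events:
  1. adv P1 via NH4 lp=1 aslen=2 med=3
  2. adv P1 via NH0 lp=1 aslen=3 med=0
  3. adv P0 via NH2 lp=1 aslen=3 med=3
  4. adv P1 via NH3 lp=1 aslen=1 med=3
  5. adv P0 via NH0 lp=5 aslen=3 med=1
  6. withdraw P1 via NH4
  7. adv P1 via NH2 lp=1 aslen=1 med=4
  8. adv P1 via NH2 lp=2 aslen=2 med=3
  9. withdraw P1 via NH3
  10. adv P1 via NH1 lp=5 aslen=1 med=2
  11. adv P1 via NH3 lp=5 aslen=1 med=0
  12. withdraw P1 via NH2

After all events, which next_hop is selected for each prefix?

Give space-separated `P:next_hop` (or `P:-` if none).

Op 1: best P0=- P1=NH4
Op 2: best P0=- P1=NH4
Op 3: best P0=NH2 P1=NH4
Op 4: best P0=NH2 P1=NH3
Op 5: best P0=NH0 P1=NH3
Op 6: best P0=NH0 P1=NH3
Op 7: best P0=NH0 P1=NH3
Op 8: best P0=NH0 P1=NH2
Op 9: best P0=NH0 P1=NH2
Op 10: best P0=NH0 P1=NH1
Op 11: best P0=NH0 P1=NH3
Op 12: best P0=NH0 P1=NH3

Answer: P0:NH0 P1:NH3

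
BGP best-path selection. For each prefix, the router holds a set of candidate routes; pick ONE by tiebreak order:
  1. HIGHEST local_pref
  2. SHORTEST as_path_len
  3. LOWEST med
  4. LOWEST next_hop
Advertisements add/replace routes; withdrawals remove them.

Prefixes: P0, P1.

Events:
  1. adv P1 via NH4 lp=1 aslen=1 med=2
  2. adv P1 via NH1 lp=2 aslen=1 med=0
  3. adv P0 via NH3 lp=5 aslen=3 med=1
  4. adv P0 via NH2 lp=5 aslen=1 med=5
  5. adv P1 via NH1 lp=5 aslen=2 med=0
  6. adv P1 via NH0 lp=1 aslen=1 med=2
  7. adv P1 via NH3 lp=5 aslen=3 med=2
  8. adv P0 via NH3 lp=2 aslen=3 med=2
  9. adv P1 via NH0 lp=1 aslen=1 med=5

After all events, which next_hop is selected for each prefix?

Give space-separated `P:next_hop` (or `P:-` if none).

Answer: P0:NH2 P1:NH1

Derivation:
Op 1: best P0=- P1=NH4
Op 2: best P0=- P1=NH1
Op 3: best P0=NH3 P1=NH1
Op 4: best P0=NH2 P1=NH1
Op 5: best P0=NH2 P1=NH1
Op 6: best P0=NH2 P1=NH1
Op 7: best P0=NH2 P1=NH1
Op 8: best P0=NH2 P1=NH1
Op 9: best P0=NH2 P1=NH1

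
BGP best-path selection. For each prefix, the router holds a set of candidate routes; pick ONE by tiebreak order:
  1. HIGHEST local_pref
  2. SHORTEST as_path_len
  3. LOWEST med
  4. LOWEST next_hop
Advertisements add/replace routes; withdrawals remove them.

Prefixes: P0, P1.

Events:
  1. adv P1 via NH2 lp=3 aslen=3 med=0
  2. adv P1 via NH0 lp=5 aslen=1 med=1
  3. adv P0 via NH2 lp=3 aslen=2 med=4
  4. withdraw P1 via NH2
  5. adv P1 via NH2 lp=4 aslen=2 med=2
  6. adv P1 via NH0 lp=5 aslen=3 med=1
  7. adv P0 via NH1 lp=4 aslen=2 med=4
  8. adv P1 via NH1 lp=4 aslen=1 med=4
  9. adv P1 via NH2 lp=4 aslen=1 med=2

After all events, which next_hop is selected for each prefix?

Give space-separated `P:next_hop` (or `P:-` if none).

Answer: P0:NH1 P1:NH0

Derivation:
Op 1: best P0=- P1=NH2
Op 2: best P0=- P1=NH0
Op 3: best P0=NH2 P1=NH0
Op 4: best P0=NH2 P1=NH0
Op 5: best P0=NH2 P1=NH0
Op 6: best P0=NH2 P1=NH0
Op 7: best P0=NH1 P1=NH0
Op 8: best P0=NH1 P1=NH0
Op 9: best P0=NH1 P1=NH0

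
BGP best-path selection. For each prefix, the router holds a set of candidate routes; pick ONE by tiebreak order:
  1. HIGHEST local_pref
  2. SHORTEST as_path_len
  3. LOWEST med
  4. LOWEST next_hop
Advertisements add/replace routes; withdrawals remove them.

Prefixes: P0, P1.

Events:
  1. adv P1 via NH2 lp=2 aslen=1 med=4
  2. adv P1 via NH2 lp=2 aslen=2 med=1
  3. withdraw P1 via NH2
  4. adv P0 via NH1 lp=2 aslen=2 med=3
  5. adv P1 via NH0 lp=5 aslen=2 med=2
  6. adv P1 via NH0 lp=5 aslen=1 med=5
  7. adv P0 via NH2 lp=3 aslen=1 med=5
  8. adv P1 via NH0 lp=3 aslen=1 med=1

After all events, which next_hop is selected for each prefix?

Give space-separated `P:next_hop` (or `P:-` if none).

Answer: P0:NH2 P1:NH0

Derivation:
Op 1: best P0=- P1=NH2
Op 2: best P0=- P1=NH2
Op 3: best P0=- P1=-
Op 4: best P0=NH1 P1=-
Op 5: best P0=NH1 P1=NH0
Op 6: best P0=NH1 P1=NH0
Op 7: best P0=NH2 P1=NH0
Op 8: best P0=NH2 P1=NH0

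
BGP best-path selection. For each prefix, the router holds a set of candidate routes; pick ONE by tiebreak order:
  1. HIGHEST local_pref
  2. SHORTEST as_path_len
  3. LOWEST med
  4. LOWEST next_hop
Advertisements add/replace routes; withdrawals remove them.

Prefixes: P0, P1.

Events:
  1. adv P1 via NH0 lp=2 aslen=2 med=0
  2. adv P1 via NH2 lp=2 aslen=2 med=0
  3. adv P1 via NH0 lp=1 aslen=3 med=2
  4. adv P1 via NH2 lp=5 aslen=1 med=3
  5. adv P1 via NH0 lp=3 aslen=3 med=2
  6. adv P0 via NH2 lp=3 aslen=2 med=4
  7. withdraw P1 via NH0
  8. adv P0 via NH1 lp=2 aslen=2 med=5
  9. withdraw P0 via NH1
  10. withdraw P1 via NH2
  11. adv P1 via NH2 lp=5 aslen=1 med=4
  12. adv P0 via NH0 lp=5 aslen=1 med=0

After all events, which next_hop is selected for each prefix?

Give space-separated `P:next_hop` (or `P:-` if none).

Answer: P0:NH0 P1:NH2

Derivation:
Op 1: best P0=- P1=NH0
Op 2: best P0=- P1=NH0
Op 3: best P0=- P1=NH2
Op 4: best P0=- P1=NH2
Op 5: best P0=- P1=NH2
Op 6: best P0=NH2 P1=NH2
Op 7: best P0=NH2 P1=NH2
Op 8: best P0=NH2 P1=NH2
Op 9: best P0=NH2 P1=NH2
Op 10: best P0=NH2 P1=-
Op 11: best P0=NH2 P1=NH2
Op 12: best P0=NH0 P1=NH2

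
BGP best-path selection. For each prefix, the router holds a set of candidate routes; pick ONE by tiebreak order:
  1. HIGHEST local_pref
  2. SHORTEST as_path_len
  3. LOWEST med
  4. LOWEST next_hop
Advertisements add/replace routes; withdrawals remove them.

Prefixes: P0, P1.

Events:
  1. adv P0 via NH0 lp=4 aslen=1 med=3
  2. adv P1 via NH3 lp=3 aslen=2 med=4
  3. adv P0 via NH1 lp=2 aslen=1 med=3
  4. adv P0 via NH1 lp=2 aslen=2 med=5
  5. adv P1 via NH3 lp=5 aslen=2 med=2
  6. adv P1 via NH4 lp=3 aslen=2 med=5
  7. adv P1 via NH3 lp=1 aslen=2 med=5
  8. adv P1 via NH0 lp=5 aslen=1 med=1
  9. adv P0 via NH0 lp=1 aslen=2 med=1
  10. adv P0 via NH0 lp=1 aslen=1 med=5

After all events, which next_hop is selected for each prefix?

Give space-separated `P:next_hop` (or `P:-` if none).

Answer: P0:NH1 P1:NH0

Derivation:
Op 1: best P0=NH0 P1=-
Op 2: best P0=NH0 P1=NH3
Op 3: best P0=NH0 P1=NH3
Op 4: best P0=NH0 P1=NH3
Op 5: best P0=NH0 P1=NH3
Op 6: best P0=NH0 P1=NH3
Op 7: best P0=NH0 P1=NH4
Op 8: best P0=NH0 P1=NH0
Op 9: best P0=NH1 P1=NH0
Op 10: best P0=NH1 P1=NH0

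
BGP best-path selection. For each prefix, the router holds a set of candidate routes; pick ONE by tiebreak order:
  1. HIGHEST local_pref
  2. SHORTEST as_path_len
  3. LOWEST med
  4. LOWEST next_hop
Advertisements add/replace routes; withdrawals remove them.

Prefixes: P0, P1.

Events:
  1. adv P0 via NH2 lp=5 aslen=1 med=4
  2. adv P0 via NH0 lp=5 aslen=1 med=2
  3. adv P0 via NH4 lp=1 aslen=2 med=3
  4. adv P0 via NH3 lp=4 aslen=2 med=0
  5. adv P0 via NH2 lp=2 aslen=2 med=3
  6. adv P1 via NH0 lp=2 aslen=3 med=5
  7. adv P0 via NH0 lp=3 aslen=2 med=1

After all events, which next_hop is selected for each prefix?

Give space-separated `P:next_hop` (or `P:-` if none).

Op 1: best P0=NH2 P1=-
Op 2: best P0=NH0 P1=-
Op 3: best P0=NH0 P1=-
Op 4: best P0=NH0 P1=-
Op 5: best P0=NH0 P1=-
Op 6: best P0=NH0 P1=NH0
Op 7: best P0=NH3 P1=NH0

Answer: P0:NH3 P1:NH0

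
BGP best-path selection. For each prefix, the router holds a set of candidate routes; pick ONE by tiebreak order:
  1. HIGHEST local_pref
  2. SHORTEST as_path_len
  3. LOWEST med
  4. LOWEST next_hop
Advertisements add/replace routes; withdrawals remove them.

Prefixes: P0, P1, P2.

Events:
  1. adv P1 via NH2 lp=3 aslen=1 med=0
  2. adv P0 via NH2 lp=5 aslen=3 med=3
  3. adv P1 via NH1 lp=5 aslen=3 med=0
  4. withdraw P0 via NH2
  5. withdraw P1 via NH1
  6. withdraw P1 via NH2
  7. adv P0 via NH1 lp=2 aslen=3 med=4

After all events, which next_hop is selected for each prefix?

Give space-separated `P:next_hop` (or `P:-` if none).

Answer: P0:NH1 P1:- P2:-

Derivation:
Op 1: best P0=- P1=NH2 P2=-
Op 2: best P0=NH2 P1=NH2 P2=-
Op 3: best P0=NH2 P1=NH1 P2=-
Op 4: best P0=- P1=NH1 P2=-
Op 5: best P0=- P1=NH2 P2=-
Op 6: best P0=- P1=- P2=-
Op 7: best P0=NH1 P1=- P2=-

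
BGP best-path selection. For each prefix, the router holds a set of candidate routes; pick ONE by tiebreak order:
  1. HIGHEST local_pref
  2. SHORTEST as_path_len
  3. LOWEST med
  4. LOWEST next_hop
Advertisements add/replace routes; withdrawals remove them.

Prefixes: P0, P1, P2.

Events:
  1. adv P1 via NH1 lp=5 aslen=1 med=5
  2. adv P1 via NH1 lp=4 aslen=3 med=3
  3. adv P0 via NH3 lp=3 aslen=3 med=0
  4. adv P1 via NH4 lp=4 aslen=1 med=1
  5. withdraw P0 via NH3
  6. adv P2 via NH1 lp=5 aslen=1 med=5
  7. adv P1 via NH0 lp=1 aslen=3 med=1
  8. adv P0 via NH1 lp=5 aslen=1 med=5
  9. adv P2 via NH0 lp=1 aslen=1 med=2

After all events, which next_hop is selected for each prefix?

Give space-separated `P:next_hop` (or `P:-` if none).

Op 1: best P0=- P1=NH1 P2=-
Op 2: best P0=- P1=NH1 P2=-
Op 3: best P0=NH3 P1=NH1 P2=-
Op 4: best P0=NH3 P1=NH4 P2=-
Op 5: best P0=- P1=NH4 P2=-
Op 6: best P0=- P1=NH4 P2=NH1
Op 7: best P0=- P1=NH4 P2=NH1
Op 8: best P0=NH1 P1=NH4 P2=NH1
Op 9: best P0=NH1 P1=NH4 P2=NH1

Answer: P0:NH1 P1:NH4 P2:NH1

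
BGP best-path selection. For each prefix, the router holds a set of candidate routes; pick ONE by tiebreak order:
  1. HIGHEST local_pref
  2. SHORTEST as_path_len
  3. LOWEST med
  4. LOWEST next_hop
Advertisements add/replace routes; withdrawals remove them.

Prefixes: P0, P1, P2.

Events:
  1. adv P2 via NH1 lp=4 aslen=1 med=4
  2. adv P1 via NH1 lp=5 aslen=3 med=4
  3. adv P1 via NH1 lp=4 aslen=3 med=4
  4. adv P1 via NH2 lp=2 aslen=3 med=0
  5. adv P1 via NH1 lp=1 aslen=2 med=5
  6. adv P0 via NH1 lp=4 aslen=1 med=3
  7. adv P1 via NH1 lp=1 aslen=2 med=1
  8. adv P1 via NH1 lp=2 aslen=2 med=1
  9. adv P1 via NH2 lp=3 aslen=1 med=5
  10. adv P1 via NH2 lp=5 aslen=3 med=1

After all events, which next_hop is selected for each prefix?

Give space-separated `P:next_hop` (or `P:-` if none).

Op 1: best P0=- P1=- P2=NH1
Op 2: best P0=- P1=NH1 P2=NH1
Op 3: best P0=- P1=NH1 P2=NH1
Op 4: best P0=- P1=NH1 P2=NH1
Op 5: best P0=- P1=NH2 P2=NH1
Op 6: best P0=NH1 P1=NH2 P2=NH1
Op 7: best P0=NH1 P1=NH2 P2=NH1
Op 8: best P0=NH1 P1=NH1 P2=NH1
Op 9: best P0=NH1 P1=NH2 P2=NH1
Op 10: best P0=NH1 P1=NH2 P2=NH1

Answer: P0:NH1 P1:NH2 P2:NH1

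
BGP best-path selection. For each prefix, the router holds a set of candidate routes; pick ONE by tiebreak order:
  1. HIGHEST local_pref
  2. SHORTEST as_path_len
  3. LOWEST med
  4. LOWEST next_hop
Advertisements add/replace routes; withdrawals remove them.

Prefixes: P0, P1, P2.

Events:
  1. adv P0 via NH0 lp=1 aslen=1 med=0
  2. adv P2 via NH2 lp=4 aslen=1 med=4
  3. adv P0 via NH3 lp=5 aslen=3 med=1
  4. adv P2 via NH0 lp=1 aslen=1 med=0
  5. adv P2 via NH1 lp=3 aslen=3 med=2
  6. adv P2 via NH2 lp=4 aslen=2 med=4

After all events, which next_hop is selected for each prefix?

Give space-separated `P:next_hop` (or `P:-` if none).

Answer: P0:NH3 P1:- P2:NH2

Derivation:
Op 1: best P0=NH0 P1=- P2=-
Op 2: best P0=NH0 P1=- P2=NH2
Op 3: best P0=NH3 P1=- P2=NH2
Op 4: best P0=NH3 P1=- P2=NH2
Op 5: best P0=NH3 P1=- P2=NH2
Op 6: best P0=NH3 P1=- P2=NH2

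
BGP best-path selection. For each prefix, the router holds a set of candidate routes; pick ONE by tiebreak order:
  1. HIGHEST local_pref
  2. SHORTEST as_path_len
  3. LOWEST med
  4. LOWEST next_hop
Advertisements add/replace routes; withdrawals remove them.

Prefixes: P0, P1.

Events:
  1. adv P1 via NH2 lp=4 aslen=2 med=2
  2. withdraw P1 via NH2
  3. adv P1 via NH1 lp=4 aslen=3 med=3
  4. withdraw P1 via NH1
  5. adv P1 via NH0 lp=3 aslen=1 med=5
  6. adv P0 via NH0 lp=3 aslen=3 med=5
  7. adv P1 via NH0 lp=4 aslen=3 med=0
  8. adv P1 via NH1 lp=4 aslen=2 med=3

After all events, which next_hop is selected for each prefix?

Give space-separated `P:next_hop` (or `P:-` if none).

Op 1: best P0=- P1=NH2
Op 2: best P0=- P1=-
Op 3: best P0=- P1=NH1
Op 4: best P0=- P1=-
Op 5: best P0=- P1=NH0
Op 6: best P0=NH0 P1=NH0
Op 7: best P0=NH0 P1=NH0
Op 8: best P0=NH0 P1=NH1

Answer: P0:NH0 P1:NH1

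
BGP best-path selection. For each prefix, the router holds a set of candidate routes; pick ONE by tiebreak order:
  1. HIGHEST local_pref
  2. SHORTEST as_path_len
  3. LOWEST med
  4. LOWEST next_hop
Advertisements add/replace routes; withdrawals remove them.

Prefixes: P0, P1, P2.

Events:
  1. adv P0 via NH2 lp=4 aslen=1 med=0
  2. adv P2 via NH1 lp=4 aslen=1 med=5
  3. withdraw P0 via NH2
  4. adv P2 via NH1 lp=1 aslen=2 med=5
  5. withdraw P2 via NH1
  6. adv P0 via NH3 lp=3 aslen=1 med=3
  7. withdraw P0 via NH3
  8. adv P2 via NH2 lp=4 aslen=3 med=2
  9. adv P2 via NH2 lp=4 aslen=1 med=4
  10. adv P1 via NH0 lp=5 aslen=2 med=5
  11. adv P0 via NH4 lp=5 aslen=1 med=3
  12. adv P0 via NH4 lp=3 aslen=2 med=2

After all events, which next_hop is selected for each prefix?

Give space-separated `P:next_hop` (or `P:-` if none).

Op 1: best P0=NH2 P1=- P2=-
Op 2: best P0=NH2 P1=- P2=NH1
Op 3: best P0=- P1=- P2=NH1
Op 4: best P0=- P1=- P2=NH1
Op 5: best P0=- P1=- P2=-
Op 6: best P0=NH3 P1=- P2=-
Op 7: best P0=- P1=- P2=-
Op 8: best P0=- P1=- P2=NH2
Op 9: best P0=- P1=- P2=NH2
Op 10: best P0=- P1=NH0 P2=NH2
Op 11: best P0=NH4 P1=NH0 P2=NH2
Op 12: best P0=NH4 P1=NH0 P2=NH2

Answer: P0:NH4 P1:NH0 P2:NH2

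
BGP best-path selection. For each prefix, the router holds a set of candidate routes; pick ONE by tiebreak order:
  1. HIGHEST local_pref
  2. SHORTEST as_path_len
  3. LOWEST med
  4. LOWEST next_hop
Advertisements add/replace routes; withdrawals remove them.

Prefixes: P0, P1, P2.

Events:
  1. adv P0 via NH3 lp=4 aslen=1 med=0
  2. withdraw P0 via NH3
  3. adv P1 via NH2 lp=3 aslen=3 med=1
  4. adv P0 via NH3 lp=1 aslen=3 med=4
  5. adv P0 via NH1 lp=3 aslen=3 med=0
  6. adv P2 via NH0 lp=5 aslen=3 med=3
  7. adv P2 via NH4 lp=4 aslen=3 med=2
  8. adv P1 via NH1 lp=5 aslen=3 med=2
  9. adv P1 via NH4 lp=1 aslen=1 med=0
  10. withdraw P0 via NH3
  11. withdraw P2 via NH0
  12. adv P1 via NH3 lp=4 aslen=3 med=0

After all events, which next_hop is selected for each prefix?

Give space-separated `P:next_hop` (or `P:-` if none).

Answer: P0:NH1 P1:NH1 P2:NH4

Derivation:
Op 1: best P0=NH3 P1=- P2=-
Op 2: best P0=- P1=- P2=-
Op 3: best P0=- P1=NH2 P2=-
Op 4: best P0=NH3 P1=NH2 P2=-
Op 5: best P0=NH1 P1=NH2 P2=-
Op 6: best P0=NH1 P1=NH2 P2=NH0
Op 7: best P0=NH1 P1=NH2 P2=NH0
Op 8: best P0=NH1 P1=NH1 P2=NH0
Op 9: best P0=NH1 P1=NH1 P2=NH0
Op 10: best P0=NH1 P1=NH1 P2=NH0
Op 11: best P0=NH1 P1=NH1 P2=NH4
Op 12: best P0=NH1 P1=NH1 P2=NH4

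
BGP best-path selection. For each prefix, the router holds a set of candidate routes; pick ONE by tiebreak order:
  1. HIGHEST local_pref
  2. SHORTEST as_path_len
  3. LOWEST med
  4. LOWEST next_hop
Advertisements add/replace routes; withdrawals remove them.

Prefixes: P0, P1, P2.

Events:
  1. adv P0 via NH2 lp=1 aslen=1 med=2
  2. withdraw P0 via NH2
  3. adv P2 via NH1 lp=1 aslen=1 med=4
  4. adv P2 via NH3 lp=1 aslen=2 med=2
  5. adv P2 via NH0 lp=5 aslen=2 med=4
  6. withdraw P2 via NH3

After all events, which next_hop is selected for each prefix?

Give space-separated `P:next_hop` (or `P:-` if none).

Answer: P0:- P1:- P2:NH0

Derivation:
Op 1: best P0=NH2 P1=- P2=-
Op 2: best P0=- P1=- P2=-
Op 3: best P0=- P1=- P2=NH1
Op 4: best P0=- P1=- P2=NH1
Op 5: best P0=- P1=- P2=NH0
Op 6: best P0=- P1=- P2=NH0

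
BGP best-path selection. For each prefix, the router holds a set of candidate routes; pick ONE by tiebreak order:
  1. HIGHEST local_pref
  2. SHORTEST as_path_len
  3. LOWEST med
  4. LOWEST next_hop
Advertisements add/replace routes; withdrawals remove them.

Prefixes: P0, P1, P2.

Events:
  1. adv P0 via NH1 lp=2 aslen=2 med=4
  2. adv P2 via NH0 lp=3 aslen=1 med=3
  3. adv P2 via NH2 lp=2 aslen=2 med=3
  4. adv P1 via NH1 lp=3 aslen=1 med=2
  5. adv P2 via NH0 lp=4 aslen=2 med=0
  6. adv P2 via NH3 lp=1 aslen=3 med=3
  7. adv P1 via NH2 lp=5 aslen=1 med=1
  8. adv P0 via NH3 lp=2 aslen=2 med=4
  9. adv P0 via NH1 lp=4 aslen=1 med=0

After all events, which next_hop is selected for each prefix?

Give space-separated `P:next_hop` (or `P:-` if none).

Answer: P0:NH1 P1:NH2 P2:NH0

Derivation:
Op 1: best P0=NH1 P1=- P2=-
Op 2: best P0=NH1 P1=- P2=NH0
Op 3: best P0=NH1 P1=- P2=NH0
Op 4: best P0=NH1 P1=NH1 P2=NH0
Op 5: best P0=NH1 P1=NH1 P2=NH0
Op 6: best P0=NH1 P1=NH1 P2=NH0
Op 7: best P0=NH1 P1=NH2 P2=NH0
Op 8: best P0=NH1 P1=NH2 P2=NH0
Op 9: best P0=NH1 P1=NH2 P2=NH0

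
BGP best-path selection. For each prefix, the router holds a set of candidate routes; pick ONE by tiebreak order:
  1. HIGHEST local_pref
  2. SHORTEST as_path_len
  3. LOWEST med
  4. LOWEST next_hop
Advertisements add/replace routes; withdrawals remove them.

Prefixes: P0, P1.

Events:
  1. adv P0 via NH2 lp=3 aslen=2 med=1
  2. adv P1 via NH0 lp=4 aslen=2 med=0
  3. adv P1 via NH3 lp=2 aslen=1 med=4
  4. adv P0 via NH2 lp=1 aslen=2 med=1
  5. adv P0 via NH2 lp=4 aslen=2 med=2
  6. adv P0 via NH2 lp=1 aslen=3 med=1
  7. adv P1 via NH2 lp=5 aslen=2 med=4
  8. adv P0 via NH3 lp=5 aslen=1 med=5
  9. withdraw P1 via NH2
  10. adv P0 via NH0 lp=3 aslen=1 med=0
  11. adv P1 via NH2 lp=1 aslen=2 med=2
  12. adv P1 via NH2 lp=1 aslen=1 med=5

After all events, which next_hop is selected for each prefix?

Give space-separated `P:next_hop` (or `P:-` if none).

Answer: P0:NH3 P1:NH0

Derivation:
Op 1: best P0=NH2 P1=-
Op 2: best P0=NH2 P1=NH0
Op 3: best P0=NH2 P1=NH0
Op 4: best P0=NH2 P1=NH0
Op 5: best P0=NH2 P1=NH0
Op 6: best P0=NH2 P1=NH0
Op 7: best P0=NH2 P1=NH2
Op 8: best P0=NH3 P1=NH2
Op 9: best P0=NH3 P1=NH0
Op 10: best P0=NH3 P1=NH0
Op 11: best P0=NH3 P1=NH0
Op 12: best P0=NH3 P1=NH0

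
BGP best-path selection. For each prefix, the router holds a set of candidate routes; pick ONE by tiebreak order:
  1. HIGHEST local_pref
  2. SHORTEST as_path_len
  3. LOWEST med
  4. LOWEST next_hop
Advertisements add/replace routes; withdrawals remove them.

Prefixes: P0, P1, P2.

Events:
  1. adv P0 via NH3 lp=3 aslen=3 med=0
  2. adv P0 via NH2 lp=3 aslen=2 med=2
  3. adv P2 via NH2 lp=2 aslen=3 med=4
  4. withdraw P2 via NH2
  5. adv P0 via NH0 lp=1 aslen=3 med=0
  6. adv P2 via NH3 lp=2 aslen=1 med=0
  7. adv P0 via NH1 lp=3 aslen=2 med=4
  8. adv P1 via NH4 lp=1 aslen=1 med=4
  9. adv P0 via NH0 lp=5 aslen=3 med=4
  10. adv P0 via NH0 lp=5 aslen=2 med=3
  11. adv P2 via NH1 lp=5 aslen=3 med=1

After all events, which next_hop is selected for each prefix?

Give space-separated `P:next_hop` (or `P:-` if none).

Answer: P0:NH0 P1:NH4 P2:NH1

Derivation:
Op 1: best P0=NH3 P1=- P2=-
Op 2: best P0=NH2 P1=- P2=-
Op 3: best P0=NH2 P1=- P2=NH2
Op 4: best P0=NH2 P1=- P2=-
Op 5: best P0=NH2 P1=- P2=-
Op 6: best P0=NH2 P1=- P2=NH3
Op 7: best P0=NH2 P1=- P2=NH3
Op 8: best P0=NH2 P1=NH4 P2=NH3
Op 9: best P0=NH0 P1=NH4 P2=NH3
Op 10: best P0=NH0 P1=NH4 P2=NH3
Op 11: best P0=NH0 P1=NH4 P2=NH1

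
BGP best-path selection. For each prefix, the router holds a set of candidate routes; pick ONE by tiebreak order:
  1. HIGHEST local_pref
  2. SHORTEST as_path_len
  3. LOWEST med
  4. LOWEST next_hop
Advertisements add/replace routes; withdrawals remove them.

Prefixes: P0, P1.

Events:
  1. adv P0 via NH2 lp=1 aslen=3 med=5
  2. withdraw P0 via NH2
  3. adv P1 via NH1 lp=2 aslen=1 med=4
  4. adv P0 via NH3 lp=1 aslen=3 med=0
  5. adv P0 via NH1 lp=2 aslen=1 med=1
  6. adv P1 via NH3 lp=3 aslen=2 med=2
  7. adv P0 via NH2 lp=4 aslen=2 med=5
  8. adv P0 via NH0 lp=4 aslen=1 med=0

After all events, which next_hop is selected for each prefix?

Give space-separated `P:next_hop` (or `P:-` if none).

Op 1: best P0=NH2 P1=-
Op 2: best P0=- P1=-
Op 3: best P0=- P1=NH1
Op 4: best P0=NH3 P1=NH1
Op 5: best P0=NH1 P1=NH1
Op 6: best P0=NH1 P1=NH3
Op 7: best P0=NH2 P1=NH3
Op 8: best P0=NH0 P1=NH3

Answer: P0:NH0 P1:NH3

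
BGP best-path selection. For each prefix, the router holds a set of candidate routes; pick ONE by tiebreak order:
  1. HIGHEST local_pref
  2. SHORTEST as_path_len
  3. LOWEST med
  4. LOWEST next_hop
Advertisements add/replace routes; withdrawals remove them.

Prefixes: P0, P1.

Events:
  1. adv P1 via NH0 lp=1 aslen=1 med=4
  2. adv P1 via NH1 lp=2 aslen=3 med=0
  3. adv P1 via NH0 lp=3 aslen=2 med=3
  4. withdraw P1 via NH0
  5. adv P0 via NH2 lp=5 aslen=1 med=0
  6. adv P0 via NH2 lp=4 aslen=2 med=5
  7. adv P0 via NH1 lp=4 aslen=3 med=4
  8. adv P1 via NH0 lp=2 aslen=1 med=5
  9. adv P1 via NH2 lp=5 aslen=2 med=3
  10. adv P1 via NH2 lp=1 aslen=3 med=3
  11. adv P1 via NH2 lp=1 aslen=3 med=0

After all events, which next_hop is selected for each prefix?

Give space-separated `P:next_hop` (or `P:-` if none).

Answer: P0:NH2 P1:NH0

Derivation:
Op 1: best P0=- P1=NH0
Op 2: best P0=- P1=NH1
Op 3: best P0=- P1=NH0
Op 4: best P0=- P1=NH1
Op 5: best P0=NH2 P1=NH1
Op 6: best P0=NH2 P1=NH1
Op 7: best P0=NH2 P1=NH1
Op 8: best P0=NH2 P1=NH0
Op 9: best P0=NH2 P1=NH2
Op 10: best P0=NH2 P1=NH0
Op 11: best P0=NH2 P1=NH0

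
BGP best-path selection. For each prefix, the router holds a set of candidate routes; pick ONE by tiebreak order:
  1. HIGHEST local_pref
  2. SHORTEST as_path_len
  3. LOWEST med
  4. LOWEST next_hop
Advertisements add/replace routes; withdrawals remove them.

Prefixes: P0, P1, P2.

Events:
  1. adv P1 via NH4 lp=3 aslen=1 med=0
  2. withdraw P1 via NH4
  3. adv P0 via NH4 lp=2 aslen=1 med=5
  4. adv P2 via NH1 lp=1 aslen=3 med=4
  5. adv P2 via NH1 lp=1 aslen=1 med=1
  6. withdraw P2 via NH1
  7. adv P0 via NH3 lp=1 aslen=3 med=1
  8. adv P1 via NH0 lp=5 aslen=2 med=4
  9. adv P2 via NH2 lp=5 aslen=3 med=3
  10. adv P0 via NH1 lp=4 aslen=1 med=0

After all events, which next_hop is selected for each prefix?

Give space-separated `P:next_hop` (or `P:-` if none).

Op 1: best P0=- P1=NH4 P2=-
Op 2: best P0=- P1=- P2=-
Op 3: best P0=NH4 P1=- P2=-
Op 4: best P0=NH4 P1=- P2=NH1
Op 5: best P0=NH4 P1=- P2=NH1
Op 6: best P0=NH4 P1=- P2=-
Op 7: best P0=NH4 P1=- P2=-
Op 8: best P0=NH4 P1=NH0 P2=-
Op 9: best P0=NH4 P1=NH0 P2=NH2
Op 10: best P0=NH1 P1=NH0 P2=NH2

Answer: P0:NH1 P1:NH0 P2:NH2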